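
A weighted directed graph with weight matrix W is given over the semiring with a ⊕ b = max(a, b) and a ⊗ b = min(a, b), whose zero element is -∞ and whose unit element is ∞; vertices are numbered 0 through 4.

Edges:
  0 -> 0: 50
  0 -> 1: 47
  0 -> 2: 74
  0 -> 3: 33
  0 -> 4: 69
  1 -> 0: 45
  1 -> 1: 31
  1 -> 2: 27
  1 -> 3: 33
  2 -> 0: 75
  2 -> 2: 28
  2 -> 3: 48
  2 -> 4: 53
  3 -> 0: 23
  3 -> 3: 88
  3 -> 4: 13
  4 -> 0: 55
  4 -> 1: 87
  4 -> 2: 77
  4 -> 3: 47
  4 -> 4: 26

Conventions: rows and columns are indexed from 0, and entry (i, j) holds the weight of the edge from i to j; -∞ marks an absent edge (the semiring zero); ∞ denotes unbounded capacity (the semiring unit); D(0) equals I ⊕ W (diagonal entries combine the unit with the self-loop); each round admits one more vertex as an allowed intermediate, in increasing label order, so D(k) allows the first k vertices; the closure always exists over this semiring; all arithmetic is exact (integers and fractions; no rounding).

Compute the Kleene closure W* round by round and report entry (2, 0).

D(0):
  [∞, 47, 74, 33, 69]
  [45, ∞, 27, 33, -∞]
  [75, -∞, ∞, 48, 53]
  [23, -∞, -∞, ∞, 13]
  [55, 87, 77, 47, ∞]
D(1):
  [∞, 47, 74, 33, 69]
  [45, ∞, 45, 33, 45]
  [75, 47, ∞, 48, 69]
  [23, 23, 23, ∞, 23]
  [55, 87, 77, 47, ∞]
D(2):
  [∞, 47, 74, 33, 69]
  [45, ∞, 45, 33, 45]
  [75, 47, ∞, 48, 69]
  [23, 23, 23, ∞, 23]
  [55, 87, 77, 47, ∞]
D(3):
  [∞, 47, 74, 48, 69]
  [45, ∞, 45, 45, 45]
  [75, 47, ∞, 48, 69]
  [23, 23, 23, ∞, 23]
  [75, 87, 77, 48, ∞]
D(4):
  [∞, 47, 74, 48, 69]
  [45, ∞, 45, 45, 45]
  [75, 47, ∞, 48, 69]
  [23, 23, 23, ∞, 23]
  [75, 87, 77, 48, ∞]
D(5):
  [∞, 69, 74, 48, 69]
  [45, ∞, 45, 45, 45]
  [75, 69, ∞, 48, 69]
  [23, 23, 23, ∞, 23]
  [75, 87, 77, 48, ∞]
Answer: W*[2][0] = 75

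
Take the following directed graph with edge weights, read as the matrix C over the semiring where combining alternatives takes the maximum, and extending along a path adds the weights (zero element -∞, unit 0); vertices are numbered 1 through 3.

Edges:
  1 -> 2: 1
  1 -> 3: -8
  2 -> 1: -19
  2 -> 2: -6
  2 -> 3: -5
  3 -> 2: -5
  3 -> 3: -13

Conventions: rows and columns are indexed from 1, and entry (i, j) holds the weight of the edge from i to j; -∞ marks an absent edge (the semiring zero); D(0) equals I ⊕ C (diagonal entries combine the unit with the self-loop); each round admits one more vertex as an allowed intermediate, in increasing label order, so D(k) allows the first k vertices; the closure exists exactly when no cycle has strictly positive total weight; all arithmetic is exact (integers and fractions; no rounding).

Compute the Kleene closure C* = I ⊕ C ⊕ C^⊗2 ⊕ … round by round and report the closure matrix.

D(0):
  [0, 1, -8]
  [-19, 0, -5]
  [-∞, -5, 0]
D(1):
  [0, 1, -8]
  [-19, 0, -5]
  [-∞, -5, 0]
D(2):
  [0, 1, -4]
  [-19, 0, -5]
  [-24, -5, 0]
D(3):
  [0, 1, -4]
  [-19, 0, -5]
  [-24, -5, 0]
Answer: C* = [[0, 1, -4], [-19, 0, -5], [-24, -5, 0]]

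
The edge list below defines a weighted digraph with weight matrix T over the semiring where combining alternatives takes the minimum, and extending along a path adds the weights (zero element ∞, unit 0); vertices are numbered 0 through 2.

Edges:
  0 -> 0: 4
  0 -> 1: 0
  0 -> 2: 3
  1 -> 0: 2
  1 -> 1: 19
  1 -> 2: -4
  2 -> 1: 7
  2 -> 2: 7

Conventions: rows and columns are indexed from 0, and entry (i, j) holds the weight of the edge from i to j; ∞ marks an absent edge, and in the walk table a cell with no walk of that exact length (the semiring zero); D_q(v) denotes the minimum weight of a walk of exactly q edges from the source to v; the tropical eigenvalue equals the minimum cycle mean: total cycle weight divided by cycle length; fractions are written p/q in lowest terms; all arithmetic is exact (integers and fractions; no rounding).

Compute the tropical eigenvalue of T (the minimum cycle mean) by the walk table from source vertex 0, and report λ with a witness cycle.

q=0: [0, ∞, ∞]
q=1: [4, 0, 3]
q=2: [2, 4, -4]
q=3: [6, 2, 0]
Optimal cycle mean attained by: cycle 0->1->0, total 0 + 2, length 2.
Answer: λ = 1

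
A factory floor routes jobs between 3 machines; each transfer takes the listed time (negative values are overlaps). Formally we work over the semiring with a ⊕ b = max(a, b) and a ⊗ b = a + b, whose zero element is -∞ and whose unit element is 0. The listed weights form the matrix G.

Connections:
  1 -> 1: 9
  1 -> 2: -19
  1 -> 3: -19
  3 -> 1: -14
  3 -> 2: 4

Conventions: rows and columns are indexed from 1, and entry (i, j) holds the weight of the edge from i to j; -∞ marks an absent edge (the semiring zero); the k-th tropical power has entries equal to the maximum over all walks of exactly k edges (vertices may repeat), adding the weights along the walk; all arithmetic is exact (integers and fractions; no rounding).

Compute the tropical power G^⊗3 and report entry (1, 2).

G^⊗2:
  [18, -10, -10]
  [-∞, -∞, -∞]
  [-5, -33, -33]
G^⊗3:
  [27, -1, -1]
  [-∞, -∞, -∞]
  [4, -24, -24]
Key observation: the optimum is the walk 1->1->1->2, with weight 9 + 9 + (-19) = -1.
Optimal value attained by: walk 1->1->1->2.
Answer: (G^⊗3)[1][2] = -1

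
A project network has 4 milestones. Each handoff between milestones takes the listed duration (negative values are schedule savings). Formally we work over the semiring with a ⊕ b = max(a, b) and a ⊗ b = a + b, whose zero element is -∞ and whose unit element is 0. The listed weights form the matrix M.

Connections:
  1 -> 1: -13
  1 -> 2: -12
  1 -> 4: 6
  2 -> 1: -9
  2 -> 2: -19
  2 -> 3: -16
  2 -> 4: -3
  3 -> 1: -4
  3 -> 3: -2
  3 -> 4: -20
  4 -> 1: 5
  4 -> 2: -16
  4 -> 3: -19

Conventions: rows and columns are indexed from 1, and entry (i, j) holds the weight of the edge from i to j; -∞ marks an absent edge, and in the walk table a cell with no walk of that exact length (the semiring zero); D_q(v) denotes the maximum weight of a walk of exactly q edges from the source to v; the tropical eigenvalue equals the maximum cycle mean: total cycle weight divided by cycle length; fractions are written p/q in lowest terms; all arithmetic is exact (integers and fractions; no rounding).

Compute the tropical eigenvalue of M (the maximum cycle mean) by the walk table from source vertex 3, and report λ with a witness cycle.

q=0: [-∞, -∞, 0, -∞]
q=1: [-4, -∞, -2, -20]
q=2: [-6, -16, -4, 2]
q=3: [7, -14, -6, 0]
q=4: [5, -5, -8, 13]
Optimal cycle mean attained by: cycle 1->4->1, total 6 + 5, length 2.
Answer: λ = 11/2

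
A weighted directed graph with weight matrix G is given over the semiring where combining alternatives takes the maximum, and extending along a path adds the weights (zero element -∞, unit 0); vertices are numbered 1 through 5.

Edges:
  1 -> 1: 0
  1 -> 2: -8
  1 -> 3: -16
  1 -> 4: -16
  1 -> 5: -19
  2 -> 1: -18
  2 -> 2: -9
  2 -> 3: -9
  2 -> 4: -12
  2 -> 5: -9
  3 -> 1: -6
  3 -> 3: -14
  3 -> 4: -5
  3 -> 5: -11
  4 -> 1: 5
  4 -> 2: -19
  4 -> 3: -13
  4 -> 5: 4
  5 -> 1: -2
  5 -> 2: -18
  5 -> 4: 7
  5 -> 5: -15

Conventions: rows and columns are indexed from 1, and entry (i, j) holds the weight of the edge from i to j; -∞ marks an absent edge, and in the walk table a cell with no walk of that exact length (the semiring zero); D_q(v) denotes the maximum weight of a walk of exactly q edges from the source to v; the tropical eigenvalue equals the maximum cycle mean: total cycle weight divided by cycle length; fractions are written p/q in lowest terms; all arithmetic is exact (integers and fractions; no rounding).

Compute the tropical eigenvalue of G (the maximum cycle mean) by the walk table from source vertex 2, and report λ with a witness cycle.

q=0: [-∞, 0, -∞, -∞, -∞]
q=1: [-18, -9, -9, -12, -9]
q=2: [-7, -18, -18, -2, -8]
q=3: [3, -15, -15, -1, 2]
q=4: [4, -5, -13, 9, 3]
q=5: [14, -4, -4, 10, 13]
Optimal cycle mean attained by: cycle 4->5->4, total 4 + 7, length 2.
Answer: λ = 11/2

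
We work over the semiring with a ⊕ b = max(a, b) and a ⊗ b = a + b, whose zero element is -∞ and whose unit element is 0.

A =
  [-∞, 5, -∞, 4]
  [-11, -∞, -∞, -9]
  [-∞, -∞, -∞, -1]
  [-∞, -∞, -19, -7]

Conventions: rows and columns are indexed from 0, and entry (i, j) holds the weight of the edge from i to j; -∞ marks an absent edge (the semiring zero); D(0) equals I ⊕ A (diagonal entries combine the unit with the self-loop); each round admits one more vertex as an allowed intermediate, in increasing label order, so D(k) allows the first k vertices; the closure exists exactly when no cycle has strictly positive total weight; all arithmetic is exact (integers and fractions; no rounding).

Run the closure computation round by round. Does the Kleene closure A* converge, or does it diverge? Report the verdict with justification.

D(0):
  [0, 5, -∞, 4]
  [-11, 0, -∞, -9]
  [-∞, -∞, 0, -1]
  [-∞, -∞, -19, 0]
D(1):
  [0, 5, -∞, 4]
  [-11, 0, -∞, -7]
  [-∞, -∞, 0, -1]
  [-∞, -∞, -19, 0]
D(2):
  [0, 5, -∞, 4]
  [-11, 0, -∞, -7]
  [-∞, -∞, 0, -1]
  [-∞, -∞, -19, 0]
D(3):
  [0, 5, -∞, 4]
  [-11, 0, -∞, -7]
  [-∞, -∞, 0, -1]
  [-∞, -∞, -19, 0]
D(4):
  [0, 5, -15, 4]
  [-11, 0, -26, -7]
  [-∞, -∞, 0, -1]
  [-∞, -∞, -19, 0]
Key observation: every diagonal entry stays at the unit through all rounds, so no improving cycle exists.
Answer: CONVERGES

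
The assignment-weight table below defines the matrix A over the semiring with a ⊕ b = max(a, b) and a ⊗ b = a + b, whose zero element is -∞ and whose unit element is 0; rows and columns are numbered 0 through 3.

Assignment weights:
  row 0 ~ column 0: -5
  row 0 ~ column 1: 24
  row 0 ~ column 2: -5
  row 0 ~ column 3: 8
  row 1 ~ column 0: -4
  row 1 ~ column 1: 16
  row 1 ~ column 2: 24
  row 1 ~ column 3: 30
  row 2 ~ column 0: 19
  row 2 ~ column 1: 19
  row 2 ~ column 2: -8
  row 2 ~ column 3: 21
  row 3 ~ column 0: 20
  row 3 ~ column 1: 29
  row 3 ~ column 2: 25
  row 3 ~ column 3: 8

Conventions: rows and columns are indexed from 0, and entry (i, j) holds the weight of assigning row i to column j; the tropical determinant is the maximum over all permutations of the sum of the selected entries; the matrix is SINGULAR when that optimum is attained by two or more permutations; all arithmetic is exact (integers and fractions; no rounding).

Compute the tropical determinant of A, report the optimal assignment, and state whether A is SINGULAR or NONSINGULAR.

σ = (0, 1, 2, 3): (-5) + 16 + (-8) + 8 = 11
σ = (0, 1, 3, 2): (-5) + 16 + 21 + 25 = 57
σ = (0, 2, 1, 3): (-5) + 24 + 19 + 8 = 46
σ = (0, 2, 3, 1): (-5) + 24 + 21 + 29 = 69
σ = (0, 3, 1, 2): (-5) + 30 + 19 + 25 = 69
σ = (0, 3, 2, 1): (-5) + 30 + (-8) + 29 = 46
σ = (1, 0, 2, 3): 24 + (-4) + (-8) + 8 = 20
σ = (1, 0, 3, 2): 24 + (-4) + 21 + 25 = 66
σ = (1, 2, 0, 3): 24 + 24 + 19 + 8 = 75
σ = (1, 2, 3, 0): 24 + 24 + 21 + 20 = 89
σ = (1, 3, 0, 2): 24 + 30 + 19 + 25 = 98
σ = (1, 3, 2, 0): 24 + 30 + (-8) + 20 = 66
σ = (2, 0, 1, 3): (-5) + (-4) + 19 + 8 = 18
σ = (2, 0, 3, 1): (-5) + (-4) + 21 + 29 = 41
σ = (2, 1, 0, 3): (-5) + 16 + 19 + 8 = 38
σ = (2, 1, 3, 0): (-5) + 16 + 21 + 20 = 52
σ = (2, 3, 0, 1): (-5) + 30 + 19 + 29 = 73
σ = (2, 3, 1, 0): (-5) + 30 + 19 + 20 = 64
σ = (3, 0, 1, 2): 8 + (-4) + 19 + 25 = 48
σ = (3, 0, 2, 1): 8 + (-4) + (-8) + 29 = 25
σ = (3, 1, 0, 2): 8 + 16 + 19 + 25 = 68
σ = (3, 1, 2, 0): 8 + 16 + (-8) + 20 = 36
σ = (3, 2, 0, 1): 8 + 24 + 19 + 29 = 80
σ = (3, 2, 1, 0): 8 + 24 + 19 + 20 = 71
Optimal value attained by: σ = (1, 3, 0, 2).
Answer: det⊕(A) = 98; verdict: NONSINGULAR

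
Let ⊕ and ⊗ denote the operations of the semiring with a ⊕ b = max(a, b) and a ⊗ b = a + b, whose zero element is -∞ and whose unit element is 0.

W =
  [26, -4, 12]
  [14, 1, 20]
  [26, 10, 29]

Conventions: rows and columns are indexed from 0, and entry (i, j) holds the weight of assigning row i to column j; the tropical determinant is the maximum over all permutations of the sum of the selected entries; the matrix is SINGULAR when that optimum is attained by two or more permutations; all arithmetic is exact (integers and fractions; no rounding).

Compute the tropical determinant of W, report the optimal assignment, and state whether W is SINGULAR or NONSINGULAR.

σ = (0, 1, 2): 26 + 1 + 29 = 56
σ = (0, 2, 1): 26 + 20 + 10 = 56
σ = (1, 0, 2): (-4) + 14 + 29 = 39
σ = (1, 2, 0): (-4) + 20 + 26 = 42
σ = (2, 0, 1): 12 + 14 + 10 = 36
σ = (2, 1, 0): 12 + 1 + 26 = 39
Optimal value attained by: σ = (0, 1, 2).
Answer: det⊕(W) = 56; verdict: SINGULAR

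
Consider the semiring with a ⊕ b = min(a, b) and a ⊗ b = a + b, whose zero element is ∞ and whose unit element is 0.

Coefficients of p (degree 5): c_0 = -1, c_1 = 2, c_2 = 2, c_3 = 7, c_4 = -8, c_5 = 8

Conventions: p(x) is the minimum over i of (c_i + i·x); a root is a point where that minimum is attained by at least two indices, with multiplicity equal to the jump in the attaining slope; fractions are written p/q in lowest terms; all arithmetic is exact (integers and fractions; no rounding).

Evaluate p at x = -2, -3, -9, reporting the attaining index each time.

p(-2) = min(-1+0·(-2)=-1, 2+1·(-2)=0, 2+2·(-2)=-2, 7+3·(-2)=1, -8+4·(-2)=-16, 8+5·(-2)=-2) = -16 (attained by i=4)
p(-3) = min(-1+0·(-3)=-1, 2+1·(-3)=-1, 2+2·(-3)=-4, 7+3·(-3)=-2, -8+4·(-3)=-20, 8+5·(-3)=-7) = -20 (attained by i=4)
p(-9) = min(-1+0·(-9)=-1, 2+1·(-9)=-7, 2+2·(-9)=-16, 7+3·(-9)=-20, -8+4·(-9)=-44, 8+5·(-9)=-37) = -44 (attained by i=4)
Answer: p(-2) = -16; p(-3) = -20; p(-9) = -44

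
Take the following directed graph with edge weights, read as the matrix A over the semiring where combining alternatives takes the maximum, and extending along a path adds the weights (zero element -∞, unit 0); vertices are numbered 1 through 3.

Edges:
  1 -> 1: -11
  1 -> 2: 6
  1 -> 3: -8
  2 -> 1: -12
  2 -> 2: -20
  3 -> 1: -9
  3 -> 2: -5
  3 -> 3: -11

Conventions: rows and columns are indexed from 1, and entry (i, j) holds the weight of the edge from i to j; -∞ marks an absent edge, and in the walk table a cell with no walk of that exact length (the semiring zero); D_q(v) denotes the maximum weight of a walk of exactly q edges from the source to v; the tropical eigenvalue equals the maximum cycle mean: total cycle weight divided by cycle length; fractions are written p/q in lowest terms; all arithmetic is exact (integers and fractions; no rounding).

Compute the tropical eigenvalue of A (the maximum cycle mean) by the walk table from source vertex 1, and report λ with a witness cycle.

q=0: [0, -∞, -∞]
q=1: [-11, 6, -8]
q=2: [-6, -5, -19]
q=3: [-17, 0, -14]
Optimal cycle mean attained by: cycle 1->2->1, total 6 + (-12), length 2.
Answer: λ = -3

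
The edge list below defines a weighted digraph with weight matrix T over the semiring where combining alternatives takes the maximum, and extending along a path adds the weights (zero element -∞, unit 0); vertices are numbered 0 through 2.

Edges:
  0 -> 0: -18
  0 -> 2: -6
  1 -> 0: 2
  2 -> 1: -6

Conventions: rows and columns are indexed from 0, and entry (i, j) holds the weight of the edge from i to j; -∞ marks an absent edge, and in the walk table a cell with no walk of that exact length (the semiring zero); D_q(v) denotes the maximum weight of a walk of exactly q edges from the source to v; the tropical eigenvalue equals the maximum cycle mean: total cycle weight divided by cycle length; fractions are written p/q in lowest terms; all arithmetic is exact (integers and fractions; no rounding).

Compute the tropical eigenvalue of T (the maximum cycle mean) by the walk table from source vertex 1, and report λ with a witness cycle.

q=0: [-∞, 0, -∞]
q=1: [2, -∞, -∞]
q=2: [-16, -∞, -4]
q=3: [-34, -10, -22]
Optimal cycle mean attained by: cycle 0->2->1->0, total (-6) + (-6) + 2, length 3.
Answer: λ = -10/3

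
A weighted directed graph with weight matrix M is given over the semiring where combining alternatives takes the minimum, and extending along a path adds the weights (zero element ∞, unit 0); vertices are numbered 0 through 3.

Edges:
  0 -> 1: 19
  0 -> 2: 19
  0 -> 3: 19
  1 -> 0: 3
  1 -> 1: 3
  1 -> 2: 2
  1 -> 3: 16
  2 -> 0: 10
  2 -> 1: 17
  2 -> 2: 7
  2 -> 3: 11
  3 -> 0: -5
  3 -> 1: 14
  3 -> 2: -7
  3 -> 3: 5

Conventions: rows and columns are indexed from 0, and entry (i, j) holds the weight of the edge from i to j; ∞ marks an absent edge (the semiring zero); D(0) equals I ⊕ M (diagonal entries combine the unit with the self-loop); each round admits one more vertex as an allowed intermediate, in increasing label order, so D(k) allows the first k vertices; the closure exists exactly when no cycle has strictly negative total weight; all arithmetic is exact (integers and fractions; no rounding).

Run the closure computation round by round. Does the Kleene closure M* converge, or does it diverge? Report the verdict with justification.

D(0):
  [0, 19, 19, 19]
  [3, 0, 2, 16]
  [10, 17, 0, 11]
  [-5, 14, -7, 0]
D(1):
  [0, 19, 19, 19]
  [3, 0, 2, 16]
  [10, 17, 0, 11]
  [-5, 14, -7, 0]
D(2):
  [0, 19, 19, 19]
  [3, 0, 2, 16]
  [10, 17, 0, 11]
  [-5, 14, -7, 0]
D(3):
  [0, 19, 19, 19]
  [3, 0, 2, 13]
  [10, 17, 0, 11]
  [-5, 10, -7, 0]
D(4):
  [0, 19, 12, 19]
  [3, 0, 2, 13]
  [6, 17, 0, 11]
  [-5, 10, -7, 0]
Key observation: every diagonal entry stays at the unit through all rounds, so no improving cycle exists.
Answer: CONVERGES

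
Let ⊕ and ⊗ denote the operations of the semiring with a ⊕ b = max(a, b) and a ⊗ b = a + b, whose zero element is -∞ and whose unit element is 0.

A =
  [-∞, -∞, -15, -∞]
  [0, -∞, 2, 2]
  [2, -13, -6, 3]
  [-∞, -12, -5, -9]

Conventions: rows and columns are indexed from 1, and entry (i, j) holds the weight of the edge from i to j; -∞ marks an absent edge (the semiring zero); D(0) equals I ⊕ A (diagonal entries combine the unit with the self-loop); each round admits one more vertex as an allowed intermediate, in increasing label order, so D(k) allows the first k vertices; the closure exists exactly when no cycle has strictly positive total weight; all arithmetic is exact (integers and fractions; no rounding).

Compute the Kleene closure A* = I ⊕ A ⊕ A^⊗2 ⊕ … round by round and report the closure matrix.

D(0):
  [0, -∞, -15, -∞]
  [0, 0, 2, 2]
  [2, -13, 0, 3]
  [-∞, -12, -5, 0]
D(1):
  [0, -∞, -15, -∞]
  [0, 0, 2, 2]
  [2, -13, 0, 3]
  [-∞, -12, -5, 0]
D(2):
  [0, -∞, -15, -∞]
  [0, 0, 2, 2]
  [2, -13, 0, 3]
  [-12, -12, -5, 0]
D(3):
  [0, -28, -15, -12]
  [4, 0, 2, 5]
  [2, -13, 0, 3]
  [-3, -12, -5, 0]
D(4):
  [0, -24, -15, -12]
  [4, 0, 2, 5]
  [2, -9, 0, 3]
  [-3, -12, -5, 0]
Answer: A* = [[0, -24, -15, -12], [4, 0, 2, 5], [2, -9, 0, 3], [-3, -12, -5, 0]]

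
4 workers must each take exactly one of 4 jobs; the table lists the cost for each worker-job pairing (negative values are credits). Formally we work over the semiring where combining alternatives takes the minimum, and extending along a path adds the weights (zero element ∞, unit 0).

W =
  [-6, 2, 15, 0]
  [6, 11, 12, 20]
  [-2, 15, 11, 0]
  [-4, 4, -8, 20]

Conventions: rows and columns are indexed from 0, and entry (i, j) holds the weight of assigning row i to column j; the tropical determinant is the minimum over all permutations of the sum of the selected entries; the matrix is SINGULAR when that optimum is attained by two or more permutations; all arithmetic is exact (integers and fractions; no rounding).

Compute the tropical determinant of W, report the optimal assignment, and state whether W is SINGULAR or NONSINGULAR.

σ = (0, 1, 2, 3): (-6) + 11 + 11 + 20 = 36
σ = (0, 1, 3, 2): (-6) + 11 + 0 + (-8) = -3
σ = (0, 2, 1, 3): (-6) + 12 + 15 + 20 = 41
σ = (0, 2, 3, 1): (-6) + 12 + 0 + 4 = 10
σ = (0, 3, 1, 2): (-6) + 20 + 15 + (-8) = 21
σ = (0, 3, 2, 1): (-6) + 20 + 11 + 4 = 29
σ = (1, 0, 2, 3): 2 + 6 + 11 + 20 = 39
σ = (1, 0, 3, 2): 2 + 6 + 0 + (-8) = 0
σ = (1, 2, 0, 3): 2 + 12 + (-2) + 20 = 32
σ = (1, 2, 3, 0): 2 + 12 + 0 + (-4) = 10
σ = (1, 3, 0, 2): 2 + 20 + (-2) + (-8) = 12
σ = (1, 3, 2, 0): 2 + 20 + 11 + (-4) = 29
σ = (2, 0, 1, 3): 15 + 6 + 15 + 20 = 56
σ = (2, 0, 3, 1): 15 + 6 + 0 + 4 = 25
σ = (2, 1, 0, 3): 15 + 11 + (-2) + 20 = 44
σ = (2, 1, 3, 0): 15 + 11 + 0 + (-4) = 22
σ = (2, 3, 0, 1): 15 + 20 + (-2) + 4 = 37
σ = (2, 3, 1, 0): 15 + 20 + 15 + (-4) = 46
σ = (3, 0, 1, 2): 0 + 6 + 15 + (-8) = 13
σ = (3, 0, 2, 1): 0 + 6 + 11 + 4 = 21
σ = (3, 1, 0, 2): 0 + 11 + (-2) + (-8) = 1
σ = (3, 1, 2, 0): 0 + 11 + 11 + (-4) = 18
σ = (3, 2, 0, 1): 0 + 12 + (-2) + 4 = 14
σ = (3, 2, 1, 0): 0 + 12 + 15 + (-4) = 23
Optimal value attained by: σ = (0, 1, 3, 2).
Answer: det⊕(W) = -3; verdict: NONSINGULAR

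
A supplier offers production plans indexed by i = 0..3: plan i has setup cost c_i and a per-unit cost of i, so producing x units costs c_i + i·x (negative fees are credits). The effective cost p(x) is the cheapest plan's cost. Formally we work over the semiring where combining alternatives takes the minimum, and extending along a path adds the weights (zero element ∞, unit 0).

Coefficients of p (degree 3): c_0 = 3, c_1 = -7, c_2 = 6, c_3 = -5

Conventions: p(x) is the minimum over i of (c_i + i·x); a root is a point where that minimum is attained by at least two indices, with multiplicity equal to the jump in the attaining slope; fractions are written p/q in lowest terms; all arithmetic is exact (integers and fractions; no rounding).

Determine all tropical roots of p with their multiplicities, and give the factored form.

hull edge (i=0, c=3) to (i=1, c=-7): slope -10, span 1
hull edge (i=1, c=-7) to (i=3, c=-5): slope 1, span 2
Factored form: p(x) = -5 ⊗ (x ⊕ (-1)) ⊗ (x ⊕ (-1)) ⊗ (x ⊕ 10)
Answer: roots = -1 (mult 2), 10 (mult 1)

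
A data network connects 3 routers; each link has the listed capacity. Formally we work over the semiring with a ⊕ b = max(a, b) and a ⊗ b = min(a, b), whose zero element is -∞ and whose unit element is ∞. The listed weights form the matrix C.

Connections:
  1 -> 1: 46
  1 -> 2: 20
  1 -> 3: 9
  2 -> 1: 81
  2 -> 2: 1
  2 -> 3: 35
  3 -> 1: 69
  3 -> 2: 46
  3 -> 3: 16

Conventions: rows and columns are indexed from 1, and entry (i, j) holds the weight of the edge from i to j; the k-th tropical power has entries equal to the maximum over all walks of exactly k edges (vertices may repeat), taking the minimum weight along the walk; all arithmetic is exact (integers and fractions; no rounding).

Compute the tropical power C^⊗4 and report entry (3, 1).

C^⊗2:
  [46, 20, 20]
  [46, 35, 16]
  [46, 20, 35]
C^⊗3:
  [46, 20, 20]
  [46, 20, 35]
  [46, 35, 20]
C^⊗4:
  [46, 20, 20]
  [46, 35, 20]
  [46, 20, 35]
Key observation: the optimum is the walk 3->1->1->1->1, with weight 69 min 46 min 46 min 46 = 46.
Optimal value attained by: walk 3->1->1->1->1.
Answer: (C^⊗4)[3][1] = 46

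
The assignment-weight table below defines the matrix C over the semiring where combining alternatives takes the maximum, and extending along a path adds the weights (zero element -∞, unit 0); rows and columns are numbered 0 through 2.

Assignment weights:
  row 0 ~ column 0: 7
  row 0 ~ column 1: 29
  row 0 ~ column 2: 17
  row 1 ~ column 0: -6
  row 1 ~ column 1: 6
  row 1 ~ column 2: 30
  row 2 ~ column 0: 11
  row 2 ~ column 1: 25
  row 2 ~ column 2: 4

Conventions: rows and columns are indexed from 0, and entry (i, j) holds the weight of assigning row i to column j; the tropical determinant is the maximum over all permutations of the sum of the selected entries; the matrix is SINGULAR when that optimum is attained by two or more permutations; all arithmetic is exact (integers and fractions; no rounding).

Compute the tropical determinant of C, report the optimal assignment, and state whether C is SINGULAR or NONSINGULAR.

σ = (0, 1, 2): 7 + 6 + 4 = 17
σ = (0, 2, 1): 7 + 30 + 25 = 62
σ = (1, 0, 2): 29 + (-6) + 4 = 27
σ = (1, 2, 0): 29 + 30 + 11 = 70
σ = (2, 0, 1): 17 + (-6) + 25 = 36
σ = (2, 1, 0): 17 + 6 + 11 = 34
Optimal value attained by: σ = (1, 2, 0).
Answer: det⊕(C) = 70; verdict: NONSINGULAR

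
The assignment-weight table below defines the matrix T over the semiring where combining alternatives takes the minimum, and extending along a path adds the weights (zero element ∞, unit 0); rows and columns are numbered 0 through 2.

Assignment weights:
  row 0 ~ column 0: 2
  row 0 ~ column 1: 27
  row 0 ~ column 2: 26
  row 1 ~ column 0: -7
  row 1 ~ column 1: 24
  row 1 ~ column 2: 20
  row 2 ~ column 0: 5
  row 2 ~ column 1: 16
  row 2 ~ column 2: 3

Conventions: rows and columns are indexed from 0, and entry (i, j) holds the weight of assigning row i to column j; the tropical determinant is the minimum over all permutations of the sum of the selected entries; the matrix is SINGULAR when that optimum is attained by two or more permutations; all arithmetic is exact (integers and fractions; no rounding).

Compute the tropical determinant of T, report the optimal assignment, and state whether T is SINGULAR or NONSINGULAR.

σ = (0, 1, 2): 2 + 24 + 3 = 29
σ = (0, 2, 1): 2 + 20 + 16 = 38
σ = (1, 0, 2): 27 + (-7) + 3 = 23
σ = (1, 2, 0): 27 + 20 + 5 = 52
σ = (2, 0, 1): 26 + (-7) + 16 = 35
σ = (2, 1, 0): 26 + 24 + 5 = 55
Optimal value attained by: σ = (1, 0, 2).
Answer: det⊕(T) = 23; verdict: NONSINGULAR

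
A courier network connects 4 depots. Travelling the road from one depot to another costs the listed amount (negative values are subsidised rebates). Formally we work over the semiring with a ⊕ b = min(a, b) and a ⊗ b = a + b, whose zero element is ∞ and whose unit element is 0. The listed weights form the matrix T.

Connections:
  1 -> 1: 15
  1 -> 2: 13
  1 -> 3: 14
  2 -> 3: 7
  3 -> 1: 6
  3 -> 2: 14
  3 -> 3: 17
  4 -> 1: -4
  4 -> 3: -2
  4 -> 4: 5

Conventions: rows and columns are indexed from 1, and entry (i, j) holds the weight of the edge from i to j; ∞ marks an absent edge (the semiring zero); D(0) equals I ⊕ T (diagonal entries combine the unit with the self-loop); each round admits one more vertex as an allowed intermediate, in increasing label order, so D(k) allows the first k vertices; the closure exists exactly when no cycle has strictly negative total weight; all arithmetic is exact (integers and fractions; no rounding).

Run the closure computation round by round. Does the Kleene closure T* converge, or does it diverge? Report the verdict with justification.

D(0):
  [0, 13, 14, ∞]
  [∞, 0, 7, ∞]
  [6, 14, 0, ∞]
  [-4, ∞, -2, 0]
D(1):
  [0, 13, 14, ∞]
  [∞, 0, 7, ∞]
  [6, 14, 0, ∞]
  [-4, 9, -2, 0]
D(2):
  [0, 13, 14, ∞]
  [∞, 0, 7, ∞]
  [6, 14, 0, ∞]
  [-4, 9, -2, 0]
D(3):
  [0, 13, 14, ∞]
  [13, 0, 7, ∞]
  [6, 14, 0, ∞]
  [-4, 9, -2, 0]
D(4):
  [0, 13, 14, ∞]
  [13, 0, 7, ∞]
  [6, 14, 0, ∞]
  [-4, 9, -2, 0]
Key observation: every diagonal entry stays at the unit through all rounds, so no improving cycle exists.
Answer: CONVERGES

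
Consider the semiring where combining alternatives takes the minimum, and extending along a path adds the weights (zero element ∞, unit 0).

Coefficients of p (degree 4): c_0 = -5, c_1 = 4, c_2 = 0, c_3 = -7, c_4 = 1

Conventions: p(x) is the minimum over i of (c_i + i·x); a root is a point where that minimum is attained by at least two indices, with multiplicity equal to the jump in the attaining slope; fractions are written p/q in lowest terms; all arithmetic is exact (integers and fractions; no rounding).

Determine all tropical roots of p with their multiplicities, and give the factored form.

hull edge (i=0, c=-5) to (i=3, c=-7): slope -2/3, span 3
hull edge (i=3, c=-7) to (i=4, c=1): slope 8, span 1
Factored form: p(x) = 1 ⊗ (x ⊕ (-8)) ⊗ (x ⊕ 2/3) ⊗ (x ⊕ 2/3) ⊗ (x ⊕ 2/3)
Answer: roots = -8 (mult 1), 2/3 (mult 3)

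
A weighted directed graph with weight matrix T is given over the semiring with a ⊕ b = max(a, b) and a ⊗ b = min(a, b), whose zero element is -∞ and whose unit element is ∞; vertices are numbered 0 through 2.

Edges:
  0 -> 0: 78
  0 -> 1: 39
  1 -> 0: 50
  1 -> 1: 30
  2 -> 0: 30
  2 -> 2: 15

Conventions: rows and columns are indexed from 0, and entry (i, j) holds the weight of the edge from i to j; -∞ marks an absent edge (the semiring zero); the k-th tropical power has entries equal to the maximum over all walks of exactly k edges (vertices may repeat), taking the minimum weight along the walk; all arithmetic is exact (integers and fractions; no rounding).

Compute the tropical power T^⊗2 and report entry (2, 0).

T^⊗2:
  [78, 39, -∞]
  [50, 39, -∞]
  [30, 30, 15]
Key observation: the optimum is the walk 2->0->0, with weight 30 min 78 = 30.
Optimal value attained by: walk 2->0->0.
Answer: (T^⊗2)[2][0] = 30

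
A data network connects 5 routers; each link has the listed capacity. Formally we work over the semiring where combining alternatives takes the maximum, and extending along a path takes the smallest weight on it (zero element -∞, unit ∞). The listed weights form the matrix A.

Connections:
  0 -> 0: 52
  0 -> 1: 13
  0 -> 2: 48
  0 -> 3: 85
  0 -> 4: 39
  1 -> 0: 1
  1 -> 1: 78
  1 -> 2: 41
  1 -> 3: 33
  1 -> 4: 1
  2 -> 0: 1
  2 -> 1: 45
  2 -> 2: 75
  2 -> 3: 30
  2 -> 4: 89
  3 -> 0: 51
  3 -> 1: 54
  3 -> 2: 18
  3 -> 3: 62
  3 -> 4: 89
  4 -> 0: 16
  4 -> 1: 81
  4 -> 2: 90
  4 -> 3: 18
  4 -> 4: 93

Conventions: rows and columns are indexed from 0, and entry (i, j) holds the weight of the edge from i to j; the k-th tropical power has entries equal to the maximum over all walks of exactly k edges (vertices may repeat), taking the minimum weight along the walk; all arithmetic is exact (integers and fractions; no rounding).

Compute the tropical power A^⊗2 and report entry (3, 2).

A^⊗2:
  [52, 54, 48, 62, 85]
  [33, 78, 41, 33, 41]
  [30, 81, 89, 33, 89]
  [51, 81, 89, 62, 89]
  [18, 81, 90, 33, 93]
Key observation: the optimum is the walk 3->4->2, with weight 89 min 90 = 89.
Optimal value attained by: walk 3->4->2.
Answer: (A^⊗2)[3][2] = 89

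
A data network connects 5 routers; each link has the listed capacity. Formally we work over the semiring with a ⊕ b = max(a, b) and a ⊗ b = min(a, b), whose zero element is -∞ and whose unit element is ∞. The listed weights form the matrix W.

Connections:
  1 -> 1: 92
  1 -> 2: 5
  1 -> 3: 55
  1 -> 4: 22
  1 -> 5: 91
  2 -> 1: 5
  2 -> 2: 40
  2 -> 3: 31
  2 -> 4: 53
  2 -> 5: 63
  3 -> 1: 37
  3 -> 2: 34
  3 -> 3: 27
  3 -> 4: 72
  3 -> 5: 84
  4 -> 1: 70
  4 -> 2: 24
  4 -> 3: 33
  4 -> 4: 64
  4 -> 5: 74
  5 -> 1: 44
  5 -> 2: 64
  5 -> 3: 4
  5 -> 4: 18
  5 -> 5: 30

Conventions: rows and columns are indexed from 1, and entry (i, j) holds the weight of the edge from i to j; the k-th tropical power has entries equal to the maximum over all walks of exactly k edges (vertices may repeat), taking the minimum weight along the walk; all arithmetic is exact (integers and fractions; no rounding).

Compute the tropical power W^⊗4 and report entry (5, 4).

W^⊗2:
  [92, 64, 55, 55, 91]
  [53, 63, 33, 53, 53]
  [70, 64, 37, 64, 72]
  [70, 64, 55, 64, 70]
  [44, 40, 44, 53, 63]
W^⊗3:
  [92, 64, 55, 55, 91]
  [53, 53, 53, 53, 63]
  [70, 64, 55, 64, 70]
  [70, 64, 55, 64, 70]
  [53, 63, 44, 53, 53]
W^⊗4:
  [92, 64, 55, 55, 91]
  [53, 63, 53, 53, 53]
  [70, 64, 55, 64, 70]
  [70, 64, 55, 64, 70]
  [53, 53, 53, 53, 63]
Key observation: the optimum is the walk 5->2->4->4->4, with weight 64 min 53 min 64 min 64 = 53.
Optimal value attained by: walk 5->2->4->4->4.
Answer: (W^⊗4)[5][4] = 53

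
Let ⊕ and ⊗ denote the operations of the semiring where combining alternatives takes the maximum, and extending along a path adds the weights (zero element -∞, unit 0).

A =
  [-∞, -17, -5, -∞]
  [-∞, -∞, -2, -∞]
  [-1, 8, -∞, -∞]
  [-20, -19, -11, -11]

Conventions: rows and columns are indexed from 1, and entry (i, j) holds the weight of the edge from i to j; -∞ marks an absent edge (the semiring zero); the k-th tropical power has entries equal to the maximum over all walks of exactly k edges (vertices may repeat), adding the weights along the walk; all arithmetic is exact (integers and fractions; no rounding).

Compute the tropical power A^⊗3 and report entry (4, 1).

A^⊗2:
  [-6, 3, -19, -∞]
  [-3, 6, -∞, -∞]
  [-∞, -18, 6, -∞]
  [-12, -3, -21, -22]
A^⊗3:
  [-20, -11, 1, -∞]
  [-∞, -20, 4, -∞]
  [5, 14, -20, -∞]
  [-22, -13, -5, -33]
Key observation: the optimum is the walk 4->2->3->1, with weight (-19) + (-2) + (-1) = -22.
Optimal value attained by: walk 4->2->3->1.
Answer: (A^⊗3)[4][1] = -22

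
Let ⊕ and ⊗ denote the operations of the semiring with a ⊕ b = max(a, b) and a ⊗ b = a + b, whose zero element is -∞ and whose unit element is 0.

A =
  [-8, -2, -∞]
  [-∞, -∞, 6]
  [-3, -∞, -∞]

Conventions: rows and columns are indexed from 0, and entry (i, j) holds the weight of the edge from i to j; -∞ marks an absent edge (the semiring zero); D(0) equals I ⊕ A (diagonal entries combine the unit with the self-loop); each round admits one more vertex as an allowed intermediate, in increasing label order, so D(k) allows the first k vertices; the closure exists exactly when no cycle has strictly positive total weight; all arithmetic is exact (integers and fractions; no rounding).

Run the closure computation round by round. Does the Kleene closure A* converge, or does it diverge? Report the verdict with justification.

D(0):
  [0, -2, -∞]
  [-∞, 0, 6]
  [-3, -∞, 0]
D(1):
  [0, -2, -∞]
  [-∞, 0, 6]
  [-3, -5, 0]
Detection: at round 2, diagonal entry (2, 2) turns strictly positive.
Key observation: the cycle 2->0->1->2 has total weight (-3) + (-2) + 6, which is strictly positive.
Answer: DIVERGES — positive cycle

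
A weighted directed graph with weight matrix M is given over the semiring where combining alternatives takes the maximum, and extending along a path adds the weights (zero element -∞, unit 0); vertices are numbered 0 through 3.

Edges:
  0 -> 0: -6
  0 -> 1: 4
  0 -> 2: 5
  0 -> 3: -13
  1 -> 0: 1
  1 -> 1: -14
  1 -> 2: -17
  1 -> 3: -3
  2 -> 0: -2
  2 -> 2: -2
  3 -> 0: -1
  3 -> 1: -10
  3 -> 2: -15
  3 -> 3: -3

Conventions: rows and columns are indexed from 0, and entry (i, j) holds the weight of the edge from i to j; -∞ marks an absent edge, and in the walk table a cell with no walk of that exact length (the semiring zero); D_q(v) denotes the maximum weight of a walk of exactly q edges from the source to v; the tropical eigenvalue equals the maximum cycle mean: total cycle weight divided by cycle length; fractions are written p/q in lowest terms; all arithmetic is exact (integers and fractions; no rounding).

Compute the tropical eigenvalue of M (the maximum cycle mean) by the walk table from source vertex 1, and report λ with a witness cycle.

q=0: [-∞, 0, -∞, -∞]
q=1: [1, -14, -17, -3]
q=2: [-4, 5, 6, -6]
q=3: [6, 0, 4, 2]
q=4: [2, 10, 11, -1]
Optimal cycle mean attained by: cycle 0->1->0, total 4 + 1, length 2.
Answer: λ = 5/2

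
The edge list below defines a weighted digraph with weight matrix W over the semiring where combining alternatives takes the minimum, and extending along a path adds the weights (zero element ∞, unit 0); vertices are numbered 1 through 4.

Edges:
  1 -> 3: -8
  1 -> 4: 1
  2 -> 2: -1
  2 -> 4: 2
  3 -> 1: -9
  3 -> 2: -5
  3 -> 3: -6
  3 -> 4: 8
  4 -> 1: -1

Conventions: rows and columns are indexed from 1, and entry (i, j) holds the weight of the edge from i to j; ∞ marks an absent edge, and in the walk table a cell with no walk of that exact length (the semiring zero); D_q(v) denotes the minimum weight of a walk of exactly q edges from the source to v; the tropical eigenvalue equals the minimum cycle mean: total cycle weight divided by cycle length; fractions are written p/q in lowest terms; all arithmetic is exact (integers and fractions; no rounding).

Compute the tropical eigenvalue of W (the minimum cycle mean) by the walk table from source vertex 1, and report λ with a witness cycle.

q=0: [0, ∞, ∞, ∞]
q=1: [∞, ∞, -8, 1]
q=2: [-17, -13, -14, 0]
q=3: [-23, -19, -25, -16]
q=4: [-34, -30, -31, -22]
Optimal cycle mean attained by: cycle 1->3->1, total (-8) + (-9), length 2.
Answer: λ = -17/2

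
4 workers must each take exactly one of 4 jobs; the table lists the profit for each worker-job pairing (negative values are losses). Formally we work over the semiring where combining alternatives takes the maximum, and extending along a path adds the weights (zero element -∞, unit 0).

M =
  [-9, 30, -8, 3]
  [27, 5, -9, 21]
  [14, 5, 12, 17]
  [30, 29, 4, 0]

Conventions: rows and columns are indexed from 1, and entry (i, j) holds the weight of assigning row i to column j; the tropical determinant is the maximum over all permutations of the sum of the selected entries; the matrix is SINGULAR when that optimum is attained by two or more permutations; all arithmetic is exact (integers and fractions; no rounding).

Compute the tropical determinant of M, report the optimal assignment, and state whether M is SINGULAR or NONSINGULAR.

σ = (1, 2, 3, 4): (-9) + 5 + 12 + 0 = 8
σ = (1, 2, 4, 3): (-9) + 5 + 17 + 4 = 17
σ = (1, 3, 2, 4): (-9) + (-9) + 5 + 0 = -13
σ = (1, 3, 4, 2): (-9) + (-9) + 17 + 29 = 28
σ = (1, 4, 2, 3): (-9) + 21 + 5 + 4 = 21
σ = (1, 4, 3, 2): (-9) + 21 + 12 + 29 = 53
σ = (2, 1, 3, 4): 30 + 27 + 12 + 0 = 69
σ = (2, 1, 4, 3): 30 + 27 + 17 + 4 = 78
σ = (2, 3, 1, 4): 30 + (-9) + 14 + 0 = 35
σ = (2, 3, 4, 1): 30 + (-9) + 17 + 30 = 68
σ = (2, 4, 1, 3): 30 + 21 + 14 + 4 = 69
σ = (2, 4, 3, 1): 30 + 21 + 12 + 30 = 93
σ = (3, 1, 2, 4): (-8) + 27 + 5 + 0 = 24
σ = (3, 1, 4, 2): (-8) + 27 + 17 + 29 = 65
σ = (3, 2, 1, 4): (-8) + 5 + 14 + 0 = 11
σ = (3, 2, 4, 1): (-8) + 5 + 17 + 30 = 44
σ = (3, 4, 1, 2): (-8) + 21 + 14 + 29 = 56
σ = (3, 4, 2, 1): (-8) + 21 + 5 + 30 = 48
σ = (4, 1, 2, 3): 3 + 27 + 5 + 4 = 39
σ = (4, 1, 3, 2): 3 + 27 + 12 + 29 = 71
σ = (4, 2, 1, 3): 3 + 5 + 14 + 4 = 26
σ = (4, 2, 3, 1): 3 + 5 + 12 + 30 = 50
σ = (4, 3, 1, 2): 3 + (-9) + 14 + 29 = 37
σ = (4, 3, 2, 1): 3 + (-9) + 5 + 30 = 29
Optimal value attained by: σ = (2, 4, 3, 1).
Answer: det⊕(M) = 93; verdict: NONSINGULAR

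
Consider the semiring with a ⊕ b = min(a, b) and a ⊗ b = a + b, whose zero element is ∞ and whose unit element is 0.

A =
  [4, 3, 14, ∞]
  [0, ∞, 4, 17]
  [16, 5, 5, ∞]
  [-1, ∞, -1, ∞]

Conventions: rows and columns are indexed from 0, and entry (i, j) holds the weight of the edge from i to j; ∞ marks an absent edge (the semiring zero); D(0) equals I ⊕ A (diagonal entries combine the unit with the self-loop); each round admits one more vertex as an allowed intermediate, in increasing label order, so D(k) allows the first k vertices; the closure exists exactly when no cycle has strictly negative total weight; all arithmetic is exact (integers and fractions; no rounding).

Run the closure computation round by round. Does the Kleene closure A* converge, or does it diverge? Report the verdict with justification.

D(0):
  [0, 3, 14, ∞]
  [0, 0, 4, 17]
  [16, 5, 0, ∞]
  [-1, ∞, -1, 0]
D(1):
  [0, 3, 14, ∞]
  [0, 0, 4, 17]
  [16, 5, 0, ∞]
  [-1, 2, -1, 0]
D(2):
  [0, 3, 7, 20]
  [0, 0, 4, 17]
  [5, 5, 0, 22]
  [-1, 2, -1, 0]
D(3):
  [0, 3, 7, 20]
  [0, 0, 4, 17]
  [5, 5, 0, 22]
  [-1, 2, -1, 0]
D(4):
  [0, 3, 7, 20]
  [0, 0, 4, 17]
  [5, 5, 0, 22]
  [-1, 2, -1, 0]
Key observation: every diagonal entry stays at the unit through all rounds, so no improving cycle exists.
Answer: CONVERGES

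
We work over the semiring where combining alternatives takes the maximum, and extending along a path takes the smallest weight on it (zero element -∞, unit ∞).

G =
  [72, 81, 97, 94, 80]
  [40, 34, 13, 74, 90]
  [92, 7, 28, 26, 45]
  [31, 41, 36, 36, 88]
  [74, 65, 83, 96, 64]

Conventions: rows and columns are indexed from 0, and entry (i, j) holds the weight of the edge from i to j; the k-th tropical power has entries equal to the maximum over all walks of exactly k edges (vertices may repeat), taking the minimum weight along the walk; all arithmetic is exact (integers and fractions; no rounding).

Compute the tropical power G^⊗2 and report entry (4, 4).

G^⊗2:
  [92, 72, 80, 80, 88]
  [74, 65, 83, 90, 74]
  [72, 81, 92, 92, 80]
  [74, 65, 83, 88, 64]
  [83, 74, 74, 74, 88]
Key observation: the optimum is the walk 4->3->4, with weight 96 min 88 = 88.
Optimal value attained by: walk 4->3->4.
Answer: (G^⊗2)[4][4] = 88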